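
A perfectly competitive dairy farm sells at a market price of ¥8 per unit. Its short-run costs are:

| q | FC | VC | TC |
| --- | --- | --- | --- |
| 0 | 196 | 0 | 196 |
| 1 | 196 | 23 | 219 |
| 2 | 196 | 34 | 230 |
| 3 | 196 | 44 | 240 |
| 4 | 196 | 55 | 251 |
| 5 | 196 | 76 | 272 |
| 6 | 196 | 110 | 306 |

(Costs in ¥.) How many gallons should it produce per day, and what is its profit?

q = 0 (shut down); profit = -¥196

Tabulate TR − TC: q=0: -196; q=1: -211; q=2: -214; q=3: -216; q=4: -219; q=5: -232; q=6: -258.
Profit is highest at q = 0. Equivalently, the lowest AVC in the table is 55/4 ≈ ¥13.75 at q = 4, and P = ¥8 falls below it — price never covers variable cost, so the firm shuts down and loses only its fixed cost.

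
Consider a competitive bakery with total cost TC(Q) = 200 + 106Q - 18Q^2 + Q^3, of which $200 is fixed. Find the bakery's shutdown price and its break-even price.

AVC = 106 - 18Q + Q^2; minimized at Q = 9, giving min AVC = $25. That is the shutdown price.
ATC = 200/Q + 106 - 18Q + Q^2. Setting dATC/dQ = −200/Q^2 − 18 + 2Q = 0 gives Q = 10 (since 2·10^3 − 18·10^2 = 200).
min ATC = 200/10 + 106 − 18·10 + 10^2 = $46. That is the break-even price.
Between these two prices the firm operates at a loss; above $46 it earns a profit.

Shutdown price = $25; break-even price = $46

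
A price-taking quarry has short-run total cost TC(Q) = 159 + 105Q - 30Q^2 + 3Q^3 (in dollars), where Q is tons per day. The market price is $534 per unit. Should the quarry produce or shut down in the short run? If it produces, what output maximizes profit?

Strip out fixed cost: VC = 105Q - 30Q^2 + 3Q^3. Then AVC = 105 - 30Q + 3Q^2 and MC = 105 - 60Q + 9Q^2.
AVC hits its minimum where MC = AVC, at Q = 5, giving min AVC = 105 - 30·5 + 3·5^2 = $30.
P = $534 exceeds min AVC = $30, so the firm stays open.
P = MC gives -429 - 60Q + 9Q^2 = 0, with roots -13/3 and 11. Take the larger (rising MC): Q* = 11.
Check: AVC at Q = 11 is $138 ≤ P, so revenue covers variable cost.
Profit = P·Q − TC = 534·11 − 1677 = $4197.

Produce at Q = 11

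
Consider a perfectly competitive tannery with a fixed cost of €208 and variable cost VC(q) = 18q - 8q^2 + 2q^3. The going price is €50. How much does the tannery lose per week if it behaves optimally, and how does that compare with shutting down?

Profit = -€80 at q = 4

AVC = 18 - 8q + 2q^2; min AVC = €10 at q = 2. Since P = €50 ≥ min AVC, the firm produces.
MC = 18 - 16q + 6q^2. Setting P = MC and taking the root on the rising branch gives q* = 4.
TR = 50·4 = 200. TC = 208 + 72 = 280. Profit = 200 − 280 = -€80.
That loss of €80 beats the €208 the firm would lose by shutting down; producing recovers €128 of fixed cost.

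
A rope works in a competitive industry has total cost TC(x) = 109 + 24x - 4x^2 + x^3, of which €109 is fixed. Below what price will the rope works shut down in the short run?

€20 per unit

The firm shuts down when price falls below the minimum of average variable cost. AVC = VC/x = 24 - 4x + x^2.
dAVC/dx = -4 + 2x = 0 gives x = 2. min AVC = 24 - 4·2 + 2^2 = 20.
So the shutdown price is €20.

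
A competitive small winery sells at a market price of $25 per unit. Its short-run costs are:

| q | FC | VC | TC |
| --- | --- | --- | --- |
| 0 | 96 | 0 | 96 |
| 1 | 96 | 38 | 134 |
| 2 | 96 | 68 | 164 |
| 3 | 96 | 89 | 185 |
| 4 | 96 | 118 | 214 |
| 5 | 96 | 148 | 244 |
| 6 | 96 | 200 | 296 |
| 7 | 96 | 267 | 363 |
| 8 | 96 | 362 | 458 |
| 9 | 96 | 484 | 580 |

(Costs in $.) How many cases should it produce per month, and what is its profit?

Profit at each row (π = 25q − TC): q=0: -96; q=1: -109; q=2: -114; q=3: -110; q=4: -114; q=5: -119; q=6: -146; q=7: -188; q=8: -258; q=9: -355.
Profit is highest at q = 0. Equivalently, the lowest AVC in the table is 118/4 ≈ $29.50 at q = 4, and P = $25 falls below it — price never covers variable cost, so the firm shuts down and loses only its fixed cost.

q = 0 (shut down); profit = -$96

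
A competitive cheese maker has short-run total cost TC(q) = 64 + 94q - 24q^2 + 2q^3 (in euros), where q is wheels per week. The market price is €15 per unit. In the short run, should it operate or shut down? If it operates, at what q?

From TC, MC = TC'(q) = 94 - 48q + 6q^2 and AVC = VC/q = 94 - 24q + 2q^2.
AVC is minimized where dAVC/dq = -24 + 4q = 0, at q = 6; min AVC = 94 - 24·6 + 2·6^2 = €22.
With P < min AVC (€15 < €22), every unit sold adds to the loss.
The firm minimizes its loss by shutting down and losing only its fixed cost of €64.

Shut down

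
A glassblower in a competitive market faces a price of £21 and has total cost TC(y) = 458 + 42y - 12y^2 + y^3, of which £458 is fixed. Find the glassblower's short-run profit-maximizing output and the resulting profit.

Profit = -£360 at y = 7

AVC = 42 - 12y + y^2; min AVC = £6 at y = 6. Since P = £21 ≥ min AVC, the firm produces.
MC = 42 - 24y + 3y^2. Setting P = MC and taking the root on the rising branch gives y* = 7.
TR = 21·7 = 147. TC = 458 + 49 = 507. Profit = 147 − 507 = -£360.
Shutting down would mean losing the fixed cost of £458, so operating at a loss of £360 is better by £98.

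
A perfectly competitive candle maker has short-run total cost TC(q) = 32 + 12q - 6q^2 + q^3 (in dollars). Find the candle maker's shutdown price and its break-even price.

AVC = 12 - 6q + q^2; minimized at q = 3, giving min AVC = $3. That is the shutdown price.
ATC = 32/q + 12 - 6q + q^2. Setting dATC/dq = −32/q^2 − 6 + 2q = 0 gives q = 4 (since 2·4^3 − 6·4^2 = 32).
min ATC = 32/4 + 12 − 6·4 + 4^2 = $12. That is the break-even price.
Between these two prices the firm operates at a loss; above $12 it earns a profit.

Shutdown price = $3; break-even price = $12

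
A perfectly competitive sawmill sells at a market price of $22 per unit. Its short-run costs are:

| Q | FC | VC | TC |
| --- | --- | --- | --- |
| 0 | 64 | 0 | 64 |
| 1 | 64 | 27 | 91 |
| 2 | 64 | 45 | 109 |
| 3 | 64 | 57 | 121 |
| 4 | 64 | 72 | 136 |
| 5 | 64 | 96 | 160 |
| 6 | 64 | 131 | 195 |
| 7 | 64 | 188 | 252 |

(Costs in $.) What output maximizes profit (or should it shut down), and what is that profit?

Q = 4; profit = -$48

Profit at each row (π = 22Q − TC): Q=0: -64; Q=1: -69; Q=2: -65; Q=3: -55; Q=4: -48; Q=5: -50; Q=6: -63; Q=7: -98.
Profit is maximized at Q = 4. AVC there is 72/4 = $18 ≤ P, so producing beats shutting down (which would give -$64).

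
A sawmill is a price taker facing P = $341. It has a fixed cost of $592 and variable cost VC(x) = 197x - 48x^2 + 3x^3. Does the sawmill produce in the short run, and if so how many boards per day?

Produce at x = 12

Variable cost is VC = 197x - 48x^2 + 3x^3, so AVC = VC/x = 197 - 48x + 3x^2 and MC = dTC/dx = 197 - 96x + 9x^2.
The AVC parabola has its vertex at x = 48/6 = 8, where AVC = 197 - 48·8 + 3·8^2 = $5.
Because $341 ≥ $5, revenue can cover variable cost; the firm operates.
Set P = MC: 341 = 197 - 96x + 9x^2 → -144 - 96x + 9x^2 = 0. The roots are x = -4/3 and x = 12; the profit-maximizing output is on the rising part of MC, so x* = 12.
Check: AVC at x = 12 is $53 ≤ P, so revenue covers variable cost.
Profit = P·x − TC = 341·12 − 1228 = $2864.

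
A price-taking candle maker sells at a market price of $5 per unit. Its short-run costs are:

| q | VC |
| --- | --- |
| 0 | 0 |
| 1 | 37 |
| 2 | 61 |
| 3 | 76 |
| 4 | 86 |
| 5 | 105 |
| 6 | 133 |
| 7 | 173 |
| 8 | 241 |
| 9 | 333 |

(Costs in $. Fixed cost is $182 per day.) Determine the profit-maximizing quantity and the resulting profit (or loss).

Tabulate TR − TC: q=0: -182; q=1: -214; q=2: -233; q=3: -243; q=4: -248; q=5: -262; q=6: -285; q=7: -320; q=8: -383; q=9: -470.
Profit is highest at q = 0. Equivalently, the lowest AVC in the table is 105/5 ≈ $21 at q = 5, and P = $5 falls below it — price never covers variable cost, so the firm shuts down and loses only its fixed cost.

q = 0 (shut down); profit = -$182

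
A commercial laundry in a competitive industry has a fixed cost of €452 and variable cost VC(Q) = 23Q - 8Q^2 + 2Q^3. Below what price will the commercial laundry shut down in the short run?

The firm shuts down when price falls below the minimum of average variable cost. AVC = VC/Q = 23 - 8Q + 2Q^2.
dAVC/dQ = -8 + 4Q = 0 gives Q = 2. min AVC = 23 - 8·2 + 2·2^2 = 15.
So the shutdown price is €15.

€15 per unit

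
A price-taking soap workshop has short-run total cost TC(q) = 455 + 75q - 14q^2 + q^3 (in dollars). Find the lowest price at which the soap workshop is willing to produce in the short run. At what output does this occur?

The firm shuts down when price falls below the minimum of average variable cost. AVC = VC/q = 75 - 14q + q^2.
At the minimum of AVC, MC = AVC. MC = 75 - 28q + 3q^2; setting MC = AVC gives 2q^2 - 14q = 0, so q = 7. min AVC = 26.
The firm shuts down for any P below $26.

$26 per unit, at q = 7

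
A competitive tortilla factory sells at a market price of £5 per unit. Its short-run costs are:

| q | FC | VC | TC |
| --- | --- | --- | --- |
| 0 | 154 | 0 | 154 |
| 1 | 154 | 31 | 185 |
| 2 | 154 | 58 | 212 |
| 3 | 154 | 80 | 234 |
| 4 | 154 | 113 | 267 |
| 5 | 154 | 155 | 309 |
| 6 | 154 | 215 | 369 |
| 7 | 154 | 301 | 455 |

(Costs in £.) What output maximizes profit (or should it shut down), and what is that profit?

Tabulate TR − TC: q=0: -154; q=1: -180; q=2: -202; q=3: -219; q=4: -247; q=5: -284; q=6: -339; q=7: -420.
Profit is highest at q = 0. Equivalently, the lowest AVC in the table is 80/3 ≈ £26.67 at q = 3, and P = £5 falls below it — price never covers variable cost, so the firm shuts down and loses only its fixed cost.

q = 0 (shut down); profit = -£154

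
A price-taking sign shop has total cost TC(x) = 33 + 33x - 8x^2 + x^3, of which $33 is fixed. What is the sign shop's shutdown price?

$17 per unit

The firm shuts down when price falls below the minimum of average variable cost. AVC = VC/x = 33 - 8x + x^2.
At the minimum of AVC, MC = AVC. MC = 33 - 16x + 3x^2; setting MC = AVC gives 2x^2 - 8x = 0, so x = 4. min AVC = 17.
So the shutdown price is $17.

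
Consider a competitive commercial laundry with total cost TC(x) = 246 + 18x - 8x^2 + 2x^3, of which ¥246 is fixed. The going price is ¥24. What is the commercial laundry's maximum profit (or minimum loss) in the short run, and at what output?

AVC = 18 - 8x + 2x^2; min AVC = ¥10 at x = 2. Since P = ¥24 ≥ min AVC, the firm produces.
MC = 18 - 16x + 6x^2. Setting P = MC and taking the root on the rising branch gives x* = 3.
TR = 24·3 = 72. TC = 246 + 36 = 282. Profit = 72 − 282 = -¥210.
Shutting down would mean losing the fixed cost of ¥246, so operating at a loss of ¥210 is better by ¥36.

Profit = -¥210 at x = 3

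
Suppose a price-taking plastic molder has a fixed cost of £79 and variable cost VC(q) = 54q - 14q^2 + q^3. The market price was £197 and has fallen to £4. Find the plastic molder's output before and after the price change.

Output falls from 13 to 0 (the firm shuts down)

AVC = 54 - 14q + q^2, minimized at q = 7 where min AVC = £5. MC = 54 - 28q + 3q^2.
At P = £197 ≥ min AVC, set P = MC on the rising branch: q = 13.
At P = £4 < min AVC = £5, price no longer covers variable cost at any output, so the firm shuts down: q = 0.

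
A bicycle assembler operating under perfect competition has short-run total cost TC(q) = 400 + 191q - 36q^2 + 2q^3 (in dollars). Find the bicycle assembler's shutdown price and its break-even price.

Shutdown price = $29; break-even price = $71

AVC = 191 - 36q + 2q^2; minimized at q = 9, giving min AVC = $29. That is the shutdown price.
ATC = 400/q + 191 - 36q + 2q^2. Setting dATC/dq = −400/q^2 − 36 + 4q = 0 gives q = 10 (since 4·10^3 − 36·10^2 = 400).
min ATC = 400/10 + 191 − 36·10 + 2·10^2 = $71. That is the break-even price.
For $29 ≤ P < $71 the firm produces at a loss; below $29 it shuts down.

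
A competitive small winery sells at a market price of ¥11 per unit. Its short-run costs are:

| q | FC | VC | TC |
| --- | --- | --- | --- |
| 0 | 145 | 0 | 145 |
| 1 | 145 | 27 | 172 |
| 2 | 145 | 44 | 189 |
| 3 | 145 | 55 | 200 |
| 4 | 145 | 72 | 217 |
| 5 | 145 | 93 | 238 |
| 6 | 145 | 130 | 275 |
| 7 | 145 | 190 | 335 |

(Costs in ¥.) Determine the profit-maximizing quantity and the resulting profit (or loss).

Compute π = P·q − TC at each output: q=0: -145; q=1: -161; q=2: -167; q=3: -167; q=4: -173; q=5: -183; q=6: -209; q=7: -258.
Profit is highest at q = 0. Equivalently, the lowest AVC in the table is 72/4 ≈ ¥18 at q = 4, and P = ¥11 falls below it — price never covers variable cost, so the firm shuts down and loses only its fixed cost.

q = 0 (shut down); profit = -¥145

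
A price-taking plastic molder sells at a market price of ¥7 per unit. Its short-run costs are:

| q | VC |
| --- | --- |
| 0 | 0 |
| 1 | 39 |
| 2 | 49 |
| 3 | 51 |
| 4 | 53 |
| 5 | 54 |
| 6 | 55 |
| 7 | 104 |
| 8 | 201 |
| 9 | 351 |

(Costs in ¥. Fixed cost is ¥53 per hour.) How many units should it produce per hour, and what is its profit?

Tabulate TR − TC: q=0: -53; q=1: -85; q=2: -88; q=3: -83; q=4: -78; q=5: -72; q=6: -66; q=7: -108; q=8: -198; q=9: -341.
Profit is highest at q = 0. Equivalently, the lowest AVC in the table is 55/6 ≈ ¥9.17 at q = 6, and P = ¥7 falls below it — price never covers variable cost, so the firm shuts down and loses only its fixed cost.

q = 0 (shut down); profit = -¥53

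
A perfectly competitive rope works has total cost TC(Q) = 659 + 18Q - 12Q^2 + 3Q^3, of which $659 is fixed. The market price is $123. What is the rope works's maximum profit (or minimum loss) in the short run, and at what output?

AVC = 18 - 12Q + 3Q^2 has its minimum $6 at Q = 2; price $123 clears that bar, so the firm operates.
MC = 18 - 24Q + 9Q^2. Setting P = MC and taking the root on the rising branch gives Q* = 5.
TR = 123·5 = 615. TC = 659 + 165 = 824. Profit = 615 − 824 = -$209.
By producing, the firm covers all variable cost plus $450 of fixed cost; shutting down would lose the full $659.

Profit = -$209 at Q = 5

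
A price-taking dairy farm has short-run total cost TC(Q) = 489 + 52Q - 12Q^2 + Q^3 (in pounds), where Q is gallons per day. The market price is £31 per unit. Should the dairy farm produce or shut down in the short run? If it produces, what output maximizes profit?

Strip out fixed cost: VC = 52Q - 12Q^2 + Q^3. Then AVC = 52 - 12Q + Q^2 and MC = 52 - 24Q + 3Q^2.
AVC hits its minimum where MC = AVC, at Q = 6, giving min AVC = 52 - 12·6 + 6^2 = £16.
Since P = £31 ≥ min AVC = £16, price covers variable cost and the firm should produce.
Solving P = MC: 21 - 24Q + 3Q^2 = 0 ⇒ Q = 1 or 7. On the upward-sloping branch, Q* = 7.
Check: AVC at Q = 7 is £17 ≤ P, so revenue covers variable cost.
Profit = P·Q − TC = 31·7 − 608 = -£391, a loss, but smaller than the £489 fixed cost the firm would lose by shutting down.

Produce at Q = 7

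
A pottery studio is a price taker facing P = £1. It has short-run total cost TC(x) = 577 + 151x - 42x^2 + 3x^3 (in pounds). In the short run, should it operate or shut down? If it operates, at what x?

Variable cost is VC = 151x - 42x^2 + 3x^3, so AVC = VC/x = 151 - 42x + 3x^2 and MC = dTC/dx = 151 - 84x + 9x^2.
AVC is minimized where dAVC/dx = -42 + 6x = 0, at x = 7; min AVC = 151 - 42·7 + 3·7^2 = £4.
P = £1 lies below min AVC = £4; no output level covers variable cost.
Shutting down limits the loss to fixed cost, £577.

Shut down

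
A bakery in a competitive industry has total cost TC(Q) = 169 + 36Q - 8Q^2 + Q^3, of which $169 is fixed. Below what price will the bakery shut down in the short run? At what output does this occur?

$20 per unit, at Q = 4

The shutdown price is the minimum of AVC. VC = 36Q - 8Q^2 + Q^3, so AVC = 36 - 8Q + Q^2.
At the minimum of AVC, MC = AVC. MC = 36 - 16Q + 3Q^2; setting MC = AVC gives 2Q^2 - 8Q = 0, so Q = 4. min AVC = 20.
For P < $20 the firm produces nothing.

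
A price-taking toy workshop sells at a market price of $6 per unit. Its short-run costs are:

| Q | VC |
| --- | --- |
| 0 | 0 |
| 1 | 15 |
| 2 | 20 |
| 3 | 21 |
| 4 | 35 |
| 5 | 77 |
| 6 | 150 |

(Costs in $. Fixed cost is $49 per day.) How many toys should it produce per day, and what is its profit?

Tabulate TR − TC: Q=0: -49; Q=1: -58; Q=2: -57; Q=3: -52; Q=4: -60; Q=5: -96; Q=6: -163.
Profit is highest at Q = 0. Equivalently, the lowest AVC in the table is 21/3 ≈ $7 at Q = 3, and P = $6 falls below it — price never covers variable cost, so the firm shuts down and loses only its fixed cost.

Q = 0 (shut down); profit = -$49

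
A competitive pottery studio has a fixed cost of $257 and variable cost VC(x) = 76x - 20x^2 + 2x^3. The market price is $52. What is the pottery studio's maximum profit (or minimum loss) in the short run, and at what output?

Profit = -$113 at x = 6

AVC = 76 - 20x + 2x^2; min AVC = $26 at x = 5. Since P = $52 ≥ min AVC, the firm produces.
MC = 76 - 40x + 6x^2. Setting P = MC and taking the root on the rising branch gives x* = 6.
TR = 52·6 = 312. TC = 257 + 168 = 425. Profit = 312 − 425 = -$113.
Shutting down would mean losing the fixed cost of $257, so operating at a loss of $113 is better by $144.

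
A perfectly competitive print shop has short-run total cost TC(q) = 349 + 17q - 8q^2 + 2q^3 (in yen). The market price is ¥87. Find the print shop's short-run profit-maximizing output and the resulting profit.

Profit = -¥49 at q = 5

AVC = 17 - 8q + 2q^2 has its minimum ¥9 at q = 2; price ¥87 clears that bar, so the firm operates.
MC = 17 - 16q + 6q^2. Setting P = MC and taking the root on the rising branch gives q* = 5.
TR = 87·5 = 435. TC = 349 + 135 = 484. Profit = 435 − 484 = -¥49.
That loss of ¥49 beats the ¥349 the firm would lose by shutting down; producing recovers ¥300 of fixed cost.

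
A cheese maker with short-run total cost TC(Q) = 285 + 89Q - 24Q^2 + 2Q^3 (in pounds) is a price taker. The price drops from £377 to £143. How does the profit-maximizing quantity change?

AVC = 89 - 24Q + 2Q^2, minimized at Q = 6 where min AVC = £17. MC = 89 - 48Q + 6Q^2.
At P = £377 ≥ min AVC, set P = MC on the rising branch: Q = 12.
At P = £143 ≥ min AVC, set P = MC: Q = 9. The firm stays open but cuts output.

Output falls from 12 to 9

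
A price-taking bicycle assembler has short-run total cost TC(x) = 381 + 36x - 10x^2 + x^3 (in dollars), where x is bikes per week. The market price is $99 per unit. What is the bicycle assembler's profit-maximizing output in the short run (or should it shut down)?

Produce at x = 9

Variable cost is VC = 36x - 10x^2 + x^3, so AVC = VC/x = 36 - 10x + x^2 and MC = dTC/dx = 36 - 20x + 3x^2.
AVC is minimized where dAVC/dx = -10 + 2x = 0, at x = 5; min AVC = 36 - 10·5 + 5^2 = $11.
P = $99 exceeds min AVC = $11, so the firm stays open.
P = MC gives -63 - 20x + 3x^2 = 0, with roots -7/3 and 9. Take the larger (rising MC): x* = 9.
Check: AVC at x = 9 is $27 ≤ P, so revenue covers variable cost.
Profit = P·x − TC = 99·9 − 624 = $267.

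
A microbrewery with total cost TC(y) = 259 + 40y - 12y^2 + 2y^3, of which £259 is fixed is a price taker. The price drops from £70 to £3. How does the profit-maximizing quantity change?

Output falls from 5 to 0 (the firm shuts down)

MC = 40 - 24y + 6y^2; the shutdown threshold is min AVC = £22 (at y = 3).
With P = £70 above the shutdown price, P = MC gives y = 5.
At P = £3 < min AVC = £22, price no longer covers variable cost at any output, so the firm shuts down: y = 0.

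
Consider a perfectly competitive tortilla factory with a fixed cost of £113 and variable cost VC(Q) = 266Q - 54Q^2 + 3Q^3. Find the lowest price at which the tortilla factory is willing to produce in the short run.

£23 per unit

The shutdown price is the minimum of AVC. VC = 266Q - 54Q^2 + 3Q^3, so AVC = 266 - 54Q + 3Q^2.
At the minimum of AVC, MC = AVC. MC = 266 - 108Q + 9Q^2; setting MC = AVC gives 6Q^2 - 54Q = 0, so Q = 9. min AVC = 23.
So the shutdown price is £23.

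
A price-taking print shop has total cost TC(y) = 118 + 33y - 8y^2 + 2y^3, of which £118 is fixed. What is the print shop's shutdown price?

£25 per unit

The firm shuts down when price falls below the minimum of average variable cost. AVC = VC/y = 33 - 8y + 2y^2.
dAVC/dy = -8 + 4y = 0 gives y = 2. min AVC = 33 - 8·2 + 2·2^2 = 25.
So the shutdown price is £25.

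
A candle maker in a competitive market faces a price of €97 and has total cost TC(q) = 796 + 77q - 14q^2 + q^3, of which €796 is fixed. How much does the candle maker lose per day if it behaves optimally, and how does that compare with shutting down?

AVC = 77 - 14q + q^2; min AVC = €28 at q = 7. Since P = €97 ≥ min AVC, the firm produces.
With MC = 77 - 28q + 3q^2, P = MC on the upward-sloping part at q* = 10.
TR = 97·10 = 970. TC = 796 + 370 = 1166. Profit = 970 − 1166 = -€196.
By producing, the firm covers all variable cost plus €600 of fixed cost; shutting down would lose the full €796.

Profit = -€196 at q = 10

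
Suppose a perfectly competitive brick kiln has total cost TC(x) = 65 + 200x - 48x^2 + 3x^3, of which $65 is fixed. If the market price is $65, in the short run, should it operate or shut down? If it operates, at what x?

Strip out fixed cost: VC = 200x - 48x^2 + 3x^3. Then AVC = 200 - 48x + 3x^2 and MC = 200 - 96x + 9x^2.
AVC is minimized where dAVC/dx = -48 + 6x = 0, at x = 8; min AVC = 200 - 48·8 + 3·8^2 = $8.
Because $65 ≥ $8, revenue can cover variable cost; the firm operates.
P = MC gives 135 - 96x + 9x^2 = 0, with roots 5/3 and 9. Take the larger (rising MC): x* = 9.
Check: AVC at x = 9 is $11 ≤ P, so revenue covers variable cost.
Profit = P·x − TC = 65·9 − 164 = $421.

Produce at x = 9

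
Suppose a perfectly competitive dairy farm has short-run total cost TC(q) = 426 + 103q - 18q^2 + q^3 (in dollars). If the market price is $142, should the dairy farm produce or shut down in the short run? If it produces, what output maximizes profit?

Produce at q = 13

From TC, MC = TC'(q) = 103 - 36q + 3q^2 and AVC = VC/q = 103 - 18q + q^2.
The AVC parabola has its vertex at q = 18/2 = 9, where AVC = 103 - 18·9 + 9^2 = $22.
P = $142 exceeds min AVC = $22, so the firm stays open.
Set P = MC: 142 = 103 - 36q + 3q^2 → -39 - 36q + 3q^2 = 0. The roots are q = -1 and q = 13; the profit-maximizing output is on the rising part of MC, so q* = 13.
Check: AVC at q = 13 is $38 ≤ P, so revenue covers variable cost.
Profit = P·q − TC = 142·13 − 920 = $926.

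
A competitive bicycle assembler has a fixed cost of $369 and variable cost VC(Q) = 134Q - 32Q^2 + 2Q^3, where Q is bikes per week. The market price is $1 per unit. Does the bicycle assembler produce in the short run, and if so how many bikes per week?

Shut down

Variable cost is VC = 134Q - 32Q^2 + 2Q^3, so AVC = VC/Q = 134 - 32Q + 2Q^2 and MC = dTC/dQ = 134 - 64Q + 6Q^2.
AVC is minimized where dAVC/dQ = -32 + 4Q = 0, at Q = 8; min AVC = 134 - 32·8 + 2·8^2 = $6.
P = $1 lies below min AVC = $6; no output level covers variable cost.
Best response: produce nothing and absorb the $369 fixed cost.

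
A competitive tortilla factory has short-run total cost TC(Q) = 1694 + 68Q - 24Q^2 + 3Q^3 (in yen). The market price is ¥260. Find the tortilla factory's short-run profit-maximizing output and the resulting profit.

Profit = -¥158 at Q = 8

AVC = 68 - 24Q + 3Q^2; min AVC = ¥20 at Q = 4. Since P = ¥260 ≥ min AVC, the firm produces.
MC = 68 - 48Q + 9Q^2. Setting P = MC and taking the root on the rising branch gives Q* = 8.
TR = 260·8 = 2080. TC = 1694 + 544 = 2238. Profit = 2080 − 2238 = -¥158.
By producing, the firm covers all variable cost plus ¥1536 of fixed cost; shutting down would lose the full ¥1694.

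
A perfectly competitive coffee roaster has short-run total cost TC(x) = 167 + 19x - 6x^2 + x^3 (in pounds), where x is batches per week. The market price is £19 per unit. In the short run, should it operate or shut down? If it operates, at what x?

Variable cost is VC = 19x - 6x^2 + x^3, so AVC = VC/x = 19 - 6x + x^2 and MC = dTC/dx = 19 - 12x + 3x^2.
The AVC parabola has its vertex at x = 6/2 = 3, where AVC = 19 - 6·3 + 3^2 = £10.
Since P = £19 ≥ min AVC = £10, price covers variable cost and the firm should produce.
Set P = MC: 19 = 19 - 12x + 3x^2 → -12x + 3x^2 = 0. The roots are x = 0 and x = 4; the profit-maximizing output is on the rising part of MC, so x* = 4.
Check: AVC at x = 4 is £11 ≤ P, so revenue covers variable cost.
Profit = P·x − TC = 19·4 − 211 = -£135, a loss, but smaller than the £167 fixed cost the firm would lose by shutting down.

Produce at x = 4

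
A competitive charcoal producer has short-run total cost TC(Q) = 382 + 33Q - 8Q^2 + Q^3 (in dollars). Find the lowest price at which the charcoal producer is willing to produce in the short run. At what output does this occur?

The shutdown price is the minimum of AVC. VC = 33Q - 8Q^2 + Q^3, so AVC = 33 - 8Q + Q^2.
At the minimum of AVC, MC = AVC. MC = 33 - 16Q + 3Q^2; setting MC = AVC gives 2Q^2 - 8Q = 0, so Q = 4. min AVC = 17.
So the shutdown price is $17.

$17 per unit, at Q = 4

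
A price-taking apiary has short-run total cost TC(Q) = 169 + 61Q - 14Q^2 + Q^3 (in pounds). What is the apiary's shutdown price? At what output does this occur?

The shutdown price is the minimum of AVC. VC = 61Q - 14Q^2 + Q^3, so AVC = 61 - 14Q + Q^2.
dAVC/dQ = -14 + 2Q = 0 gives Q = 7. min AVC = 61 - 14·7 + 7^2 = 12.
So the shutdown price is £12.

£12 per unit, at Q = 7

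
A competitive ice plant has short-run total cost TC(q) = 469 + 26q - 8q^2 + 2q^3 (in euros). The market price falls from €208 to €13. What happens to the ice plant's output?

MC = 26 - 16q + 6q^2; the shutdown threshold is min AVC = €18 (at q = 2).
With P = €208 above the shutdown price, P = MC gives q = 7.
At P = €13 < min AVC = €18, price no longer covers variable cost at any output, so the firm shuts down: q = 0.

Output falls from 7 to 0 (the firm shuts down)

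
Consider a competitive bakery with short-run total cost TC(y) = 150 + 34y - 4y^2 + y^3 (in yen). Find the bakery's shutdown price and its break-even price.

Shutdown price = ¥30; break-even price = ¥69

AVC = 34 - 4y + y^2; minimized at y = 2, giving min AVC = ¥30. That is the shutdown price.
ATC = 150/y + 34 - 4y + y^2. Setting dATC/dy = −150/y^2 − 4 + 2y = 0 gives y = 5 (since 2·5^3 − 4·5^2 = 150).
min ATC = 150/5 + 34 − 4·5 + 5^2 = ¥69. That is the break-even price.
For ¥30 ≤ P < ¥69 the firm produces at a loss; below ¥30 it shuts down.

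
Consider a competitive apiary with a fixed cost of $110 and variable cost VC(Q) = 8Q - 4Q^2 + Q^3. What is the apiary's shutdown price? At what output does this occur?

The firm shuts down when price falls below the minimum of average variable cost. AVC = VC/Q = 8 - 4Q + Q^2.
dAVC/dQ = -4 + 2Q = 0 gives Q = 2. min AVC = 8 - 4·2 + 2^2 = 4.
The firm shuts down for any P below $4.

$4 per unit, at Q = 2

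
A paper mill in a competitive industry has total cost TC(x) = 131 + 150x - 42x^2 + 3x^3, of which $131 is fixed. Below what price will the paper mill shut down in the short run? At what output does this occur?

$3 per unit, at x = 7

The firm shuts down when price falls below the minimum of average variable cost. AVC = VC/x = 150 - 42x + 3x^2.
dAVC/dx = -42 + 6x = 0 gives x = 7. min AVC = 150 - 42·7 + 3·7^2 = 3.
So the shutdown price is $3.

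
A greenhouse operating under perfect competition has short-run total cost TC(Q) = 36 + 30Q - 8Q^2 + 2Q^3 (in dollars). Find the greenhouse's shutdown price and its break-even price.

Shutdown price = min AVC. AVC = 30 - 8Q + 2Q^2, with vertex at Q = 2 and minimum $22.
ATC = 36/Q + 30 - 8Q + 2Q^2. Setting dATC/dQ = −36/Q^2 − 8 + 4Q = 0 gives Q = 3 (since 4·3^3 − 8·3^2 = 36).
min ATC = 36/3 + 30 − 8·3 + 2·3^2 = $36. That is the break-even price.
Between these two prices the firm operates at a loss; above $36 it earns a profit.

Shutdown price = $22; break-even price = $36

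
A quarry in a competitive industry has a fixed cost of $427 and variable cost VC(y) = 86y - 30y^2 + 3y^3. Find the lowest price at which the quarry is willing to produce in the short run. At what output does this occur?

$11 per unit, at y = 5

Short-run supply begins at min AVC. From VC = 86y - 30y^2 + 3y^3, AVC = 86 - 30y + 3y^2.
At the minimum of AVC, MC = AVC. MC = 86 - 60y + 9y^2; setting MC = AVC gives 6y^2 - 30y = 0, so y = 5. min AVC = 11.
The firm shuts down for any P below $11.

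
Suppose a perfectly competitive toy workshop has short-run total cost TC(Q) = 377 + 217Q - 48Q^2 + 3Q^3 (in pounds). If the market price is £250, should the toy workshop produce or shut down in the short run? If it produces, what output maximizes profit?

Variable cost is VC = 217Q - 48Q^2 + 3Q^3, so AVC = VC/Q = 217 - 48Q + 3Q^2 and MC = dTC/dQ = 217 - 96Q + 9Q^2.
The AVC parabola has its vertex at Q = 48/6 = 8, where AVC = 217 - 48·8 + 3·8^2 = £25.
Since P = £250 ≥ min AVC = £25, price covers variable cost and the firm should produce.
P = MC gives -33 - 96Q + 9Q^2 = 0, with roots -1/3 and 11. Take the larger (rising MC): Q* = 11.
Check: AVC at Q = 11 is £52 ≤ P, so revenue covers variable cost.
Profit = P·Q − TC = 250·11 − 949 = £1801.

Produce at Q = 11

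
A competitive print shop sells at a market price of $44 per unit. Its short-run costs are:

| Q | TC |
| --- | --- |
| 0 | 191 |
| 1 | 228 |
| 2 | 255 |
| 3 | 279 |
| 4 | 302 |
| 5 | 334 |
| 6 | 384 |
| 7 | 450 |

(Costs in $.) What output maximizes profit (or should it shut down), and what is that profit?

Q = 5; profit = -$114

Compute π = P·Q − TC at each output: Q=0: -191; Q=1: -184; Q=2: -167; Q=3: -147; Q=4: -126; Q=5: -114; Q=6: -120; Q=7: -142.
Profit is maximized at Q = 5. AVC there is 143/5 = $28.60 ≤ P, so producing beats shutting down (which would give -$191).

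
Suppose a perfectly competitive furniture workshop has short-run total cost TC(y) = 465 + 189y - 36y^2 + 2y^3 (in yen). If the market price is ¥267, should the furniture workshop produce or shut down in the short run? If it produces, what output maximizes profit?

From TC, MC = TC'(y) = 189 - 72y + 6y^2 and AVC = VC/y = 189 - 36y + 2y^2.
The AVC parabola has its vertex at y = 36/4 = 9, where AVC = 189 - 36·9 + 2·9^2 = ¥27.
Because ¥267 ≥ ¥27, revenue can cover variable cost; the firm operates.
Solving P = MC: -78 - 72y + 6y^2 = 0 ⇒ y = -1 or 13. On the upward-sloping branch, y* = 13.
Check: AVC at y = 13 is ¥59 ≤ P, so revenue covers variable cost.
Profit = P·y − TC = 267·13 − 1232 = ¥2239.

Produce at y = 13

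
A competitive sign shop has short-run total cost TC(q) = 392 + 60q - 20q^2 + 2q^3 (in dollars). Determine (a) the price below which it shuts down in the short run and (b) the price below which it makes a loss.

AVC = 60 - 20q + 2q^2; minimized at q = 5, giving min AVC = $10. That is the shutdown price.
ATC = 392/q + 60 - 20q + 2q^2. Setting dATC/dq = −392/q^2 − 20 + 4q = 0 gives q = 7 (since 4·7^3 − 20·7^2 = 392).
min ATC = 392/7 + 60 − 20·7 + 2·7^2 = $74. That is the break-even price.
Between these two prices the firm operates at a loss; above $74 it earns a profit.

Shutdown price = $10; break-even price = $74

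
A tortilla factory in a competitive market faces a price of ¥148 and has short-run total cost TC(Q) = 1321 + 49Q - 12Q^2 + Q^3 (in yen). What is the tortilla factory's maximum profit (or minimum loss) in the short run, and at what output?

Profit = -¥111 at Q = 11

AVC = 49 - 12Q + Q^2 has its minimum ¥13 at Q = 6; price ¥148 clears that bar, so the firm operates.
With MC = 49 - 24Q + 3Q^2, P = MC on the upward-sloping part at Q* = 11.
TR = 148·11 = 1628. TC = 1321 + 418 = 1739. Profit = 1628 − 1739 = -¥111.
By producing, the firm covers all variable cost plus ¥1210 of fixed cost; shutting down would lose the full ¥1321.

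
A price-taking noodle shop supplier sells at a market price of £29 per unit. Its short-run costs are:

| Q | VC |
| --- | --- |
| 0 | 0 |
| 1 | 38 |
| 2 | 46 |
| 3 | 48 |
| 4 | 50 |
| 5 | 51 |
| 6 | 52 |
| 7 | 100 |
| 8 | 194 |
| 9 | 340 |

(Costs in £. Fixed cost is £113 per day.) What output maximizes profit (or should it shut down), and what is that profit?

Q = 6; profit = £9

Tabulate TR − TC: Q=0: -113; Q=1: -122; Q=2: -101; Q=3: -74; Q=4: -47; Q=5: -19; Q=6: 9; Q=7: -10; Q=8: -75; Q=9: -192.
Profit is maximized at Q = 6. AVC there is 52/6 = £8.67 ≤ P, so producing beats shutting down (which would give -£113).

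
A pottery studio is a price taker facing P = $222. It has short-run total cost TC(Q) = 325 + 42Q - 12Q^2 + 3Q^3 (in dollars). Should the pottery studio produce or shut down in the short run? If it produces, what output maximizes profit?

Produce at Q = 6

Variable cost is VC = 42Q - 12Q^2 + 3Q^3, so AVC = VC/Q = 42 - 12Q + 3Q^2 and MC = dTC/dQ = 42 - 24Q + 9Q^2.
AVC hits its minimum where MC = AVC, at Q = 2, giving min AVC = 42 - 12·2 + 3·2^2 = $30.
P = $222 exceeds min AVC = $30, so the firm stays open.
Solving P = MC: -180 - 24Q + 9Q^2 = 0 ⇒ Q = -10/3 or 6. On the upward-sloping branch, Q* = 6.
Check: AVC at Q = 6 is $78 ≤ P, so revenue covers variable cost.
Profit = P·Q − TC = 222·6 − 793 = $539.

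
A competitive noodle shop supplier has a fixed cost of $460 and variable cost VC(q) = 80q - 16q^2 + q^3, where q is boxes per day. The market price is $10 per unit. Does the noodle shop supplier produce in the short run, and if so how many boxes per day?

Variable cost is VC = 80q - 16q^2 + q^3, so AVC = VC/q = 80 - 16q + q^2 and MC = dTC/dq = 80 - 32q + 3q^2.
AVC is minimized where dAVC/dq = -16 + 2q = 0, at q = 8; min AVC = 80 - 16·8 + 8^2 = $16.
With P < min AVC ($10 < $16), every unit sold adds to the loss.
Shutting down limits the loss to fixed cost, $460.

Shut down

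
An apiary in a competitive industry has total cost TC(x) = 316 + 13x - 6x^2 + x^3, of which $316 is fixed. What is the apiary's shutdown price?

$4 per unit

Short-run supply begins at min AVC. From VC = 13x - 6x^2 + x^3, AVC = 13 - 6x + x^2.
At the minimum of AVC, MC = AVC. MC = 13 - 12x + 3x^2; setting MC = AVC gives 2x^2 - 6x = 0, so x = 3. min AVC = 4.
For P < $4 the firm produces nothing.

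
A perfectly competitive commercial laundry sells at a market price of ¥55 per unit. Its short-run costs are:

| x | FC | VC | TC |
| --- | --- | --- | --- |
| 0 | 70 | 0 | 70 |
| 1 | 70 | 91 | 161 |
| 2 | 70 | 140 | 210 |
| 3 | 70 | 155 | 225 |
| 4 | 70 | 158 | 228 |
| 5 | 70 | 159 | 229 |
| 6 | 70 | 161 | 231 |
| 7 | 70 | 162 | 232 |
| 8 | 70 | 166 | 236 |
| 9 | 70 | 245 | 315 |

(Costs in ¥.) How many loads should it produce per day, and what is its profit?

Compute π = P·x − TC at each output: x=0: -70; x=1: -106; x=2: -100; x=3: -60; x=4: -8; x=5: 46; x=6: 99; x=7: 153; x=8: 204; x=9: 180.
Profit is maximized at x = 8. AVC there is 166/8 = ¥20.75 ≤ P, so producing beats shutting down (which would give -¥70).

x = 8; profit = ¥204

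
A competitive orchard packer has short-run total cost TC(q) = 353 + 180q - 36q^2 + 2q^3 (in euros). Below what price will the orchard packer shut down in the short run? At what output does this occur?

€18 per unit, at q = 9

Short-run supply begins at min AVC. From VC = 180q - 36q^2 + 2q^3, AVC = 180 - 36q + 2q^2.
At the minimum of AVC, MC = AVC. MC = 180 - 72q + 6q^2; setting MC = AVC gives 4q^2 - 36q = 0, so q = 9. min AVC = 18.
The firm shuts down for any P below €18.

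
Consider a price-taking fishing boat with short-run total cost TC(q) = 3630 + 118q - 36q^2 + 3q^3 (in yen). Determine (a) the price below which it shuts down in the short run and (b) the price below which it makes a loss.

Shutdown price = ¥10; break-even price = ¥415

AVC = 118 - 36q + 3q^2; minimized at q = 6, giving min AVC = ¥10. That is the shutdown price.
ATC = 3630/q + 118 - 36q + 3q^2. Setting dATC/dq = −3630/q^2 − 36 + 6q = 0 gives q = 11 (since 6·11^3 − 36·11^2 = 3630).
min ATC = 3630/11 + 118 − 36·11 + 3·11^2 = ¥415. That is the break-even price.
For ¥10 ≤ P < ¥415 the firm produces at a loss; below ¥10 it shuts down.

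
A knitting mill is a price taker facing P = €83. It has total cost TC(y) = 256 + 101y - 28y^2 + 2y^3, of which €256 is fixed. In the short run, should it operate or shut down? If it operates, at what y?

Strip out fixed cost: VC = 101y - 28y^2 + 2y^3. Then AVC = 101 - 28y + 2y^2 and MC = 101 - 56y + 6y^2.
AVC is minimized where dAVC/dy = -28 + 4y = 0, at y = 7; min AVC = 101 - 28·7 + 2·7^2 = €3.
P = €83 exceeds min AVC = €3, so the firm stays open.
Solving P = MC: 18 - 56y + 6y^2 = 0 ⇒ y = 1/3 or 9. On the upward-sloping branch, y* = 9.
Check: AVC at y = 9 is €11 ≤ P, so revenue covers variable cost.
Profit = P·y − TC = 83·9 − 355 = €392.

Produce at y = 9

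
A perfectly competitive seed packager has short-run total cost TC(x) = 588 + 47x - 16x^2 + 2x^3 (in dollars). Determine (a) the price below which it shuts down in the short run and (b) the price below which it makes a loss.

Shutdown price = $15; break-even price = $117

Shutdown price = min AVC. AVC = 47 - 16x + 2x^2, with vertex at x = 4 and minimum $15.
ATC = 588/x + 47 - 16x + 2x^2. Setting dATC/dx = −588/x^2 − 16 + 4x = 0 gives x = 7 (since 4·7^3 − 16·7^2 = 588).
min ATC = 588/7 + 47 − 16·7 + 2·7^2 = $117. That is the break-even price.
Between these two prices the firm operates at a loss; above $117 it earns a profit.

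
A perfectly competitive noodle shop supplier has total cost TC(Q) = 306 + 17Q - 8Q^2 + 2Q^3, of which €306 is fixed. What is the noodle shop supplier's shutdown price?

The shutdown price is the minimum of AVC. VC = 17Q - 8Q^2 + 2Q^3, so AVC = 17 - 8Q + 2Q^2.
At the minimum of AVC, MC = AVC. MC = 17 - 16Q + 6Q^2; setting MC = AVC gives 4Q^2 - 8Q = 0, so Q = 2. min AVC = 9.
So the shutdown price is €9.

€9 per unit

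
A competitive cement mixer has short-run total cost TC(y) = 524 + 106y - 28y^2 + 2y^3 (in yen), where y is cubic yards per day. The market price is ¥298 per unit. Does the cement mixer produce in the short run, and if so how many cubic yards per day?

Variable cost is VC = 106y - 28y^2 + 2y^3, so AVC = VC/y = 106 - 28y + 2y^2 and MC = dTC/dy = 106 - 56y + 6y^2.
AVC hits its minimum where MC = AVC, at y = 7, giving min AVC = 106 - 28·7 + 2·7^2 = ¥8.
P = ¥298 exceeds min AVC = ¥8, so the firm stays open.
Set P = MC: 298 = 106 - 56y + 6y^2 → -192 - 56y + 6y^2 = 0. The roots are y = -8/3 and y = 12; the profit-maximizing output is on the rising part of MC, so y* = 12.
Check: AVC at y = 12 is ¥58 ≤ P, so revenue covers variable cost.
Profit = P·y − TC = 298·12 − 1220 = ¥2356.

Produce at y = 12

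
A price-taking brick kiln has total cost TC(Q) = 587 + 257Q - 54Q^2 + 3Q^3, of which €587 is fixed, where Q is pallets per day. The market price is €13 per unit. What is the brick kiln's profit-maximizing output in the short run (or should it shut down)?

Variable cost is VC = 257Q - 54Q^2 + 3Q^3, so AVC = VC/Q = 257 - 54Q + 3Q^2 and MC = dTC/dQ = 257 - 108Q + 9Q^2.
AVC hits its minimum where MC = AVC, at Q = 9, giving min AVC = 257 - 54·9 + 3·9^2 = €14.
P = €13 lies below min AVC = €14; no output level covers variable cost.
Best response: produce nothing and absorb the €587 fixed cost.

Shut down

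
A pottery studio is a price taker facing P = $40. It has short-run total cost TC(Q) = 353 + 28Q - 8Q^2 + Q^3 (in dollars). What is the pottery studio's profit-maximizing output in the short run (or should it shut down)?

Produce at Q = 6

Strip out fixed cost: VC = 28Q - 8Q^2 + Q^3. Then AVC = 28 - 8Q + Q^2 and MC = 28 - 16Q + 3Q^2.
AVC is minimized where dAVC/dQ = -8 + 2Q = 0, at Q = 4; min AVC = 28 - 8·4 + 4^2 = $12.
Since P = $40 ≥ min AVC = $12, price covers variable cost and the firm should produce.
P = MC gives -12 - 16Q + 3Q^2 = 0, with roots -2/3 and 6. Take the larger (rising MC): Q* = 6.
Check: AVC at Q = 6 is $16 ≤ P, so revenue covers variable cost.
Profit = P·Q − TC = 40·6 − 449 = -$209, a loss, but smaller than the $353 fixed cost the firm would lose by shutting down.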